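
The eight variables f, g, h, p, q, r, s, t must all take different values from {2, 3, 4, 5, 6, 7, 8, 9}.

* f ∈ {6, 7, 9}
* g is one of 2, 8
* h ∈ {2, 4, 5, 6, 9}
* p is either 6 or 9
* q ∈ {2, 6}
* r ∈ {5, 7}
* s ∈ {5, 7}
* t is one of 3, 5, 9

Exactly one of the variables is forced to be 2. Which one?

q

The 8 variables draw from only 8 values {2, 3, 4, 5, 6, 7, 8, 9}, so each is used; only t can be 3, hence t = 3.
The 7 still-open variables draw from only 7 values {2, 4, 5, 6, 7, 8, 9}, so each is used; only h can be 4, hence h = 4.
Among the 6 still-open variables, 8 fits only g (and all 6 values in {2, 5, 6, 7, 8, 9} must be used), so g = 8.
The 5 still-open variables together cover exactly {2, 5, 6, 7, 9} — 5 values for 5 variables — and 2 appears only in q's list, so q = 2.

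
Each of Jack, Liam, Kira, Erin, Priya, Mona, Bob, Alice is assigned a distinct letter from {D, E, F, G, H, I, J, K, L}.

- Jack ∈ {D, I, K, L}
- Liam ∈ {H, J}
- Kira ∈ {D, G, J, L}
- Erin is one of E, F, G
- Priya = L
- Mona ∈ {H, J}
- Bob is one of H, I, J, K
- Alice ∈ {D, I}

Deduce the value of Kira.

Priya must be L (only option left). Strike L from Jack, Kira.
Liam and Mona between them cover only {H, J} — a naked pair. Remove those values from Kira, Bob.
Jack, Bob, Alice between them cover only {D, I, K} — a naked triple. Remove those values from Kira.
So Kira = G.

G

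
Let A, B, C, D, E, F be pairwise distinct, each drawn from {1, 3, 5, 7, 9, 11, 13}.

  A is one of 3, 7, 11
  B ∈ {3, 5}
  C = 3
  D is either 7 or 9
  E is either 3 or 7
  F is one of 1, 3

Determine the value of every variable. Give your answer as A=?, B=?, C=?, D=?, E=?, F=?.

A=11, B=5, C=3, D=9, E=7, F=1

C has just one choice, so C = 3. Strike 3 from A, B, E, F.
E has just one choice, so E = 7. Strike 7 from A, D.
F must be 1 (only option left).
That leaves A = 11.
B has just one choice, so B = 5.
That leaves D = 9.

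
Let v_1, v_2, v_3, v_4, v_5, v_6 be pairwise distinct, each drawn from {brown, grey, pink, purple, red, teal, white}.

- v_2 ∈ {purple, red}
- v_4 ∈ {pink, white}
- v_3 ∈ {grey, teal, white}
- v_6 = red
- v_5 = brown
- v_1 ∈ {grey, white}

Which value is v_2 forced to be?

v_5 has just one choice, so v_5 = brown.
v_6 must be red (only option left). Remove red from v_2.
So v_2 = purple.

purple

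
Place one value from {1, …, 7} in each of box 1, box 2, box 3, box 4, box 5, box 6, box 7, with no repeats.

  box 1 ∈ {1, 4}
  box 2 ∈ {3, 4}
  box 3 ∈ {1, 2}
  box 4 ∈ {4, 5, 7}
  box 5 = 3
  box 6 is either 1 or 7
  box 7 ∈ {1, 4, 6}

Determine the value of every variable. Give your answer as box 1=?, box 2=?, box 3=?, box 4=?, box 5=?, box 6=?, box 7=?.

box 1=1, box 2=4, box 3=2, box 4=5, box 5=3, box 6=7, box 7=6

box 5 must be 3 (only option left). So box 2 can't be 3.
That leaves box 2 = 4. Eliminate 4 elsewhere: box 1, box 4, box 7.
box 1's domain is down to {1}, so box 1 = 1. Strike 1 from box 3, box 6, box 7.
box 3's domain is down to {2}, so box 3 = 2.
box 6's domain is down to {7}, so box 6 = 7. Eliminate 7 elsewhere: box 4.
box 7 must be 6 (only option left).
That leaves box 4 = 5.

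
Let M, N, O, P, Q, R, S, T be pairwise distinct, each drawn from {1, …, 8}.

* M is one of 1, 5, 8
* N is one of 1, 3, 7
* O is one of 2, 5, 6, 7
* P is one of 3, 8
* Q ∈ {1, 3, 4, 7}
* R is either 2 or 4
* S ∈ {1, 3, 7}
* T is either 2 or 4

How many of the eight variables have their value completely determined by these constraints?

Among the 8 variables, 6 fits only O (and all 8 values in {1, 2, 3, 4, 5, 6, 7, 8} must be used), so O = 6.
The 7 still-open variables together cover exactly {1, 2, 3, 4, 5, 7, 8} — 7 values for 7 variables — and 5 appears only in M's list, so M = 5.
Among the 6 still-open variables, 8 fits only P (and all 6 values in {1, 2, 3, 4, 7, 8} must be used), so P = 8.
The 2 variables R and T are confined to {2, 4}, which locks those values in; drop them from Q.
Determined: M=5, O=6, P=8. The other variables each still have more than one consistent value. That makes 3.

3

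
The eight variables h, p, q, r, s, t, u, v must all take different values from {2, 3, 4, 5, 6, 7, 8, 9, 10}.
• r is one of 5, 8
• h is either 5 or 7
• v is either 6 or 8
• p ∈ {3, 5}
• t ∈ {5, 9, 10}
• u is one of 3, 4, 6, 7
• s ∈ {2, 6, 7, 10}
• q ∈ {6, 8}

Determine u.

4

The 2 variables q and v are confined to {6, 8}, which locks those values in; drop them from r, s, u.
r must be 5 (only option left). Strike 5 from h, p, t.
h has just one choice, so h = 7. Remove 7 from s, u.
p's domain is down to {3}, so p = 3. Remove 3 from u.
So u = 4.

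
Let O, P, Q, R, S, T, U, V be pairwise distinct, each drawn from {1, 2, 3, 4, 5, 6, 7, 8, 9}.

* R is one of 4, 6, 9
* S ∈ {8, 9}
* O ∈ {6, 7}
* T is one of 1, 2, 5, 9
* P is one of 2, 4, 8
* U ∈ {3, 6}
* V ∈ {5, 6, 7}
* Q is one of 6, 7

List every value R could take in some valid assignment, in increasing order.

O and Q share exactly the 2 values {6, 7}; by pigeonhole those values go to them, so strike 6, 7 from R, U, V.
U's domain is down to {3}, so U = 3.
V must be 5 (only option left). Eliminate 5 elsewhere: T.
No further eliminations apply; R can still be any of 4, 9.

4, 9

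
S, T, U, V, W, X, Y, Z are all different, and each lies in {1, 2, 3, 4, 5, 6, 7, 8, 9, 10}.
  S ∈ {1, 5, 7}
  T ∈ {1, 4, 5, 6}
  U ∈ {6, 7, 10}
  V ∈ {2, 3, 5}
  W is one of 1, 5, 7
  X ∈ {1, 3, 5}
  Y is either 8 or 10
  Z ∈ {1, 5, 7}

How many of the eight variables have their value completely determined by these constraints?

S, W, Z between them cover only {1, 5, 7} — a naked triple. Remove those values from T, U, V, X.
X's domain is down to {3}, so X = 3. Remove 3 from V.
V must be 2 (only option left).
Determined: V=2, X=3. The other variables each still have more than one consistent value. That makes 2.

2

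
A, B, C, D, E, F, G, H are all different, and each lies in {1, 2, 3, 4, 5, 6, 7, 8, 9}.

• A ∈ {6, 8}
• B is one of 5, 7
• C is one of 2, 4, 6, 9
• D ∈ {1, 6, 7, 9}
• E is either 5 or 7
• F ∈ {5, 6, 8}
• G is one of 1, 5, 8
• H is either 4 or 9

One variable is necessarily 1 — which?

The 8 variables together cover exactly {1, 2, 4, 5, 6, 7, 8, 9} — 8 values for 8 variables — and 2 appears only in C's list, so C = 2.
Among the 7 still-open variables, 4 fits only H (and all 7 values in {1, 4, 5, 6, 7, 8, 9} must be used), so H = 4.
Among the 6 still-open variables, 9 fits only D (and all 6 values in {1, 5, 6, 7, 8, 9} must be used), so D = 9.
Among the 5 still-open variables, 1 fits only G (and all 5 values in {1, 5, 6, 7, 8} must be used), so G = 1.

G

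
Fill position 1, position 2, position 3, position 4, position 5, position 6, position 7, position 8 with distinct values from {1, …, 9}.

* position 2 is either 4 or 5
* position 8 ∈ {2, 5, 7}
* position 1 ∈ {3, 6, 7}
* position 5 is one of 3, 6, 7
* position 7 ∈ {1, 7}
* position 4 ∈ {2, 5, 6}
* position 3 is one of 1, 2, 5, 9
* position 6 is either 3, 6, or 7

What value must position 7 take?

The 8 variables together cover exactly {1, 2, 3, 4, 5, 6, 7, 9} — 8 values for 8 variables — and 4 appears only in position 2's list, so position 2 = 4.
Among the 7 still-open variables, 9 fits only position 3 (and all 7 values in {1, 2, 3, 5, 6, 7, 9} must be used), so position 3 = 9.
The 6 still-open variables together cover exactly {1, 2, 3, 5, 6, 7} — 6 values for 6 variables — and 1 appears only in position 7's list, so position 7 = 1.

1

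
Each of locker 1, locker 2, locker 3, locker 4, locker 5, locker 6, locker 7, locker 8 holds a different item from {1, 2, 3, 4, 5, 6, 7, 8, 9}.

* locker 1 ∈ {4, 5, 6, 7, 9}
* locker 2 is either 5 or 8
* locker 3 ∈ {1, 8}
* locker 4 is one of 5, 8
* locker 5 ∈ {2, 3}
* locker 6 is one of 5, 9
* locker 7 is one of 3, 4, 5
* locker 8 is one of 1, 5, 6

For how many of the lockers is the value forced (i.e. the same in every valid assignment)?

3

The 2 variables locker 2 and locker 4 are confined to {5, 8}, which locks those values in; drop them from locker 1, locker 3, locker 6, locker 7, locker 8.
locker 3 must be 1 (only option left). So locker 8 can't be 1.
That leaves locker 6 = 9. So locker 1 can't be 9.
That leaves locker 8 = 6. So locker 1 can't be 6.
Determined: locker 3=1, locker 6=9, locker 8=6. The other lockers each still have more than one consistent value. That makes 3.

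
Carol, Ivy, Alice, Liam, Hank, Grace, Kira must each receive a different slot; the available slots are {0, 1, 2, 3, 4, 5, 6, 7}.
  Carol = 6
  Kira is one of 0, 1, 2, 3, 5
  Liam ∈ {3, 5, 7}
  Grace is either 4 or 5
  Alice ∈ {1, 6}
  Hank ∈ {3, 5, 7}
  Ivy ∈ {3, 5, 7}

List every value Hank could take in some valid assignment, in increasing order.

Carol's domain is down to {6}, so Carol = 6. Strike 6 from Alice.
Alice must be 1 (only option left). Strike 1 from Kira.
The 3 variables Ivy, Liam, Hank are confined to {3, 5, 7}, which locks those values in; drop them from Grace, Kira.
Grace must be 4 (only option left).
No further eliminations apply; Hank can still be any of 3, 5, 7.

3, 5, 7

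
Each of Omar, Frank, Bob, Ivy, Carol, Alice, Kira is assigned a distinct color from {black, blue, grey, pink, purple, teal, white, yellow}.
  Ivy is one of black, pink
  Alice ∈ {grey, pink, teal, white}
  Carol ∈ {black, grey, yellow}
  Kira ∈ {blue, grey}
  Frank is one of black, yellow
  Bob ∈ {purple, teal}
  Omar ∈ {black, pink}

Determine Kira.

blue

The 2 variables Omar and Ivy are confined to {black, pink}, which locks those values in; drop them from Frank, Carol, Alice.
That leaves Frank = yellow. Strike yellow from Carol.
That leaves Carol = grey. Remove grey from Alice, Kira.
So Kira = blue.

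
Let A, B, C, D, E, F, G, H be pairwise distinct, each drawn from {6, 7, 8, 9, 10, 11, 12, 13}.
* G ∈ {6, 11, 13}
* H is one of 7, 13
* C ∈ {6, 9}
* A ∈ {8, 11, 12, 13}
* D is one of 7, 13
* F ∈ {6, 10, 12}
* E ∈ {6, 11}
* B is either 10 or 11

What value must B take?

The 8 variables together cover exactly {6, 7, 8, 9, 10, 11, 12, 13} — 8 values for 8 variables — and 8 appears only in A's list, so A = 8.
The 7 still-open variables draw from only 7 values {6, 7, 9, 10, 11, 12, 13}, so each is used; only C can be 9, hence C = 9.
The 6 still-open variables together cover exactly {6, 7, 10, 11, 12, 13} — 6 values for 6 variables — and 12 appears only in F's list, so F = 12.
Among the 5 still-open variables, 10 fits only B (and all 5 values in {6, 7, 10, 11, 13} must be used), so B = 10.

10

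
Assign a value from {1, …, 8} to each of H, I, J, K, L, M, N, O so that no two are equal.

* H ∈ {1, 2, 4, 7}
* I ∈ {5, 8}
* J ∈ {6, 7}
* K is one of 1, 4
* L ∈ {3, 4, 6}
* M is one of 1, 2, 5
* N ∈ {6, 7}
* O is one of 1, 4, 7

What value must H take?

The 8 variables together cover exactly {1, 2, 3, 4, 5, 6, 7, 8} — 8 values for 8 variables — and 3 appears only in L's list, so L = 3.
Among the 7 still-open variables, 8 fits only I (and all 7 values in {1, 2, 4, 5, 6, 7, 8} must be used), so I = 8.
The 6 still-open variables draw from only 6 values {1, 2, 4, 5, 6, 7}, so each is used; only M can be 5, hence M = 5.
The 5 still-open variables together cover exactly {1, 2, 4, 6, 7} — 5 values for 5 variables — and 2 appears only in H's list, so H = 2.

2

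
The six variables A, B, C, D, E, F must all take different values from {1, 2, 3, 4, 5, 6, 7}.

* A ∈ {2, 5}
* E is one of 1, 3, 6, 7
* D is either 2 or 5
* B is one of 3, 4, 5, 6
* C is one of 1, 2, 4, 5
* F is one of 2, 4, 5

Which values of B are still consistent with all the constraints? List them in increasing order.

A and D share exactly the 2 values {2, 5}; by pigeonhole those values go to them, so strike 2, 5 from B, C, F.
F must be 4 (only option left). Eliminate 4 elsewhere: B, C.
That leaves C = 1. Strike 1 from E.
No further eliminations apply; B can still be any of 3, 6.

3, 6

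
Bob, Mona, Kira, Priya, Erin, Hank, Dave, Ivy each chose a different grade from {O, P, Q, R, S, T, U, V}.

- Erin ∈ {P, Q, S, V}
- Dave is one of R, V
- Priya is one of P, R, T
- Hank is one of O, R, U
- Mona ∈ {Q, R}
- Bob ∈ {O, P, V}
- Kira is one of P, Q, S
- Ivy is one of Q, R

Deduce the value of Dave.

V

The 8 variables together cover exactly {O, P, Q, R, S, T, U, V} — 8 values for 8 variables — and T appears only in Priya's list, so Priya = T.
The 7 still-open variables draw from only 7 values {O, P, Q, R, S, U, V}, so each is used; only Hank can be U, hence Hank = U.
The 6 still-open variables draw from only 6 values {O, P, Q, R, S, V}, so each is used; only Bob can be O, hence Bob = O.
The 2 variables Mona and Ivy are confined to {Q, R}, which locks those values in; drop them from Kira, Erin, Dave.
So Dave = V.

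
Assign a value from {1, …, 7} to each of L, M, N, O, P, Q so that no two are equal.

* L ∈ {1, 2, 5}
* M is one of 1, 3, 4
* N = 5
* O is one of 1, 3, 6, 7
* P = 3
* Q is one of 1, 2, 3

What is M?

N's domain is down to {5}, so N = 5. So L can't be 5.
P's domain is down to {3}, so P = 3. Strike 3 from M, O, Q.
The 2 variables L and Q are confined to {1, 2}, which locks those values in; drop them from M, O.
So M = 4.

4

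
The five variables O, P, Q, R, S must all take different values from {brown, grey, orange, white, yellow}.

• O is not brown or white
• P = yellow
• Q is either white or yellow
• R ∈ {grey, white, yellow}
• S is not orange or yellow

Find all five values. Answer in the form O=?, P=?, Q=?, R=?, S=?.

O=orange, P=yellow, Q=white, R=grey, S=brown

P has just one choice, so P = yellow. So O, Q, R can't be yellow.
Q has just one choice, so Q = white. Remove white from R, S.
R must be grey (only option left). Remove grey from O, S.
S has just one choice, so S = brown.
That leaves O = orange.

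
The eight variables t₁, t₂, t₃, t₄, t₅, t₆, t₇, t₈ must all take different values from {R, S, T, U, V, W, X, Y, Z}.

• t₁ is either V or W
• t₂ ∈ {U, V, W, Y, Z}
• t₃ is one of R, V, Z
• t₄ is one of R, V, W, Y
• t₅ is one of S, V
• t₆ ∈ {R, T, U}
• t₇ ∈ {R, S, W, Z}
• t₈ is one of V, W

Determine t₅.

The 8 variables draw from only 8 values {R, S, T, U, V, W, Y, Z}, so each is used; only t₆ can be T, hence t₆ = T.
The 7 still-open variables draw from only 7 values {R, S, U, V, W, Y, Z}, so each is used; only t₂ can be U, hence t₂ = U.
Among the 6 still-open variables, Y fits only t₄ (and all 6 values in {R, S, V, W, Y, Z} must be used), so t₄ = Y.
t₁ and t₈ between them cover only {V, W} — a naked pair. Remove those values from t₃, t₅, t₇.
So t₅ = S.

S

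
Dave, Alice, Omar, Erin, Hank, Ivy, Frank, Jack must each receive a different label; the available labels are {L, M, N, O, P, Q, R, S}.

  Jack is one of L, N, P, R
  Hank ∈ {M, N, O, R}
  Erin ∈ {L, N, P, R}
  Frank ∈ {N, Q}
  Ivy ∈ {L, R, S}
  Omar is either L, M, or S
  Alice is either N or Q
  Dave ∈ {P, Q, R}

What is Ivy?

S

The 8 variables together cover exactly {L, M, N, O, P, Q, R, S} — 8 values for 8 variables — and O appears only in Hank's list, so Hank = O.
Among the 7 still-open variables, M fits only Omar (and all 7 values in {L, M, N, P, Q, R, S} must be used), so Omar = M.
Among the 6 still-open variables, S fits only Ivy (and all 6 values in {L, N, P, Q, R, S} must be used), so Ivy = S.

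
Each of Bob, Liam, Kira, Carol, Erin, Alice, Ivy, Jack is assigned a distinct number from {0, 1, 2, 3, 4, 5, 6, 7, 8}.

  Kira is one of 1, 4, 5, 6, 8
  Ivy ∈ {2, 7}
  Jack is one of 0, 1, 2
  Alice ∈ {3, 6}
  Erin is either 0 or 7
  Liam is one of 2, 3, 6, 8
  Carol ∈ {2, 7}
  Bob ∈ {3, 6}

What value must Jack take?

The 2 variables Bob and Alice are confined to {3, 6}, which locks those values in; drop them from Liam, Kira.
Carol and Ivy share exactly the 2 values {2, 7}; by pigeonhole those values go to them, so strike 2, 7 from Liam, Erin, Jack.
Liam must be 8 (only option left). Eliminate 8 elsewhere: Kira.
Erin's domain is down to {0}, so Erin = 0. Remove 0 from Jack.
So Jack = 1.

1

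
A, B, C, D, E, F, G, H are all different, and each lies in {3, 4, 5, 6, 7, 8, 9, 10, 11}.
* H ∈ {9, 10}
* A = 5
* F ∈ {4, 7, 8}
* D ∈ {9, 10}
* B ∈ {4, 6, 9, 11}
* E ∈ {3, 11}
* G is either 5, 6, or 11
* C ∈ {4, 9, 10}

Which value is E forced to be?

A must be 5 (only option left). Eliminate 5 elsewhere: G.
The 2 variables D and H are confined to {9, 10}, which locks those values in; drop them from B, C.
That leaves C = 4. So B, F can't be 4.
B and G share exactly the 2 values {6, 11}; by pigeonhole those values go to them, so strike 6, 11 from E.
So E = 3.

3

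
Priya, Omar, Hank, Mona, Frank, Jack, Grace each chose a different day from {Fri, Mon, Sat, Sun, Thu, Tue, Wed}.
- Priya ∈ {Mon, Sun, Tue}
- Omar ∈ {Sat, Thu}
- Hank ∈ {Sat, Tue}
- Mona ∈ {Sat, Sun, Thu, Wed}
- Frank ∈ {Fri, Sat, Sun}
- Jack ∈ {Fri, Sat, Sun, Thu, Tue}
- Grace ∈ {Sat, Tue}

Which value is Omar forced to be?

Thu

Among the 7 variables, Mon fits only Priya (and all 7 values in {Fri, Mon, Sat, Sun, Thu, Tue, Wed} must be used), so Priya = Mon.
Among the 6 still-open variables, Wed fits only Mona (and all 6 values in {Fri, Sat, Sun, Thu, Tue, Wed} must be used), so Mona = Wed.
The 2 variables Hank and Grace are confined to {Sat, Tue}, which locks those values in; drop them from Omar, Frank, Jack.
So Omar = Thu.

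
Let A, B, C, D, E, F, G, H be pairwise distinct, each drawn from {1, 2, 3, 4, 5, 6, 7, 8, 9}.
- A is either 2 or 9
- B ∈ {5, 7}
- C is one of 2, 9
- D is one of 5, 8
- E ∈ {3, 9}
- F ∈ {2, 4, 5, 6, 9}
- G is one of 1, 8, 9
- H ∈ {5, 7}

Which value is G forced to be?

A and C share exactly the 2 values {2, 9}; by pigeonhole those values go to them, so strike 2, 9 from E, F, G.
That leaves E = 3.
B and H share exactly the 2 values {5, 7}; by pigeonhole those values go to them, so strike 5, 7 from D, F.
D's domain is down to {8}, so D = 8. Eliminate 8 elsewhere: G.
So G = 1.

1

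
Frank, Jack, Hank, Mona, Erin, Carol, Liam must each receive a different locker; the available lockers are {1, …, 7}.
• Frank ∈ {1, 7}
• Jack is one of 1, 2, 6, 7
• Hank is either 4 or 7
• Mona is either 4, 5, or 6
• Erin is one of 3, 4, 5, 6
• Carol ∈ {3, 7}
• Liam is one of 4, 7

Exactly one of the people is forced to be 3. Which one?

The 7 variables draw from only 7 values {1, 2, 3, 4, 5, 6, 7}, so each is used; only Jack can be 2, hence Jack = 2.
The 6 still-open variables together cover exactly {1, 3, 4, 5, 6, 7} — 6 values for 6 variables — and 1 appears only in Frank's list, so Frank = 1.
Hank and Liam between them cover only {4, 7} — a naked pair. Remove those values from Mona, Erin, Carol.
So 3 goes to Carol.

Carol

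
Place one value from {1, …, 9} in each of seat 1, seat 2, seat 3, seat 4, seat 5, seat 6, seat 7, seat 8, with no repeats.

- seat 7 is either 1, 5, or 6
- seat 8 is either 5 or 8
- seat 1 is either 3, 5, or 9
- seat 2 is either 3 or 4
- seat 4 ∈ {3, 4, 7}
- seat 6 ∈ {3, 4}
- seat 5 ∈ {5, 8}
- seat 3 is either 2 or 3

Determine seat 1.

9

seat 2 and seat 6 between them cover only {3, 4} — a naked pair. Remove those values from seat 1, seat 3, seat 4.
That leaves seat 3 = 2.
seat 4 must be 7 (only option left).
seat 5 and seat 8 share exactly the 2 values {5, 8}; by pigeonhole those values go to them, so strike 5, 8 from seat 1, seat 7.
So seat 1 = 9.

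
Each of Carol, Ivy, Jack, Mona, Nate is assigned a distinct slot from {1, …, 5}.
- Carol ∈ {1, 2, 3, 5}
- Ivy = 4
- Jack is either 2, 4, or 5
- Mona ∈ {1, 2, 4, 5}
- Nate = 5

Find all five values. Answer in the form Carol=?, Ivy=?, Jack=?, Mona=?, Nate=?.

Carol=3, Ivy=4, Jack=2, Mona=1, Nate=5

Ivy's domain is down to {4}, so Ivy = 4. Remove 4 from Jack, Mona.
That leaves Nate = 5. Remove 5 from Carol, Jack, Mona.
Jack has just one choice, so Jack = 2. Remove 2 from Carol, Mona.
Mona must be 1 (only option left). Remove 1 from Carol.
Carol's domain is down to {3}, so Carol = 3.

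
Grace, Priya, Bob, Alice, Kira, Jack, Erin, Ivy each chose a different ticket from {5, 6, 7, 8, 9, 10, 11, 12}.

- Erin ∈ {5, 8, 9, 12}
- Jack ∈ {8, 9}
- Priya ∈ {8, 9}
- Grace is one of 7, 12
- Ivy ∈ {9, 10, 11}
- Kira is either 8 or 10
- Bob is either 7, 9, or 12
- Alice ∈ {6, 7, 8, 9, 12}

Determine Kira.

The 8 variables together cover exactly {5, 6, 7, 8, 9, 10, 11, 12} — 8 values for 8 variables — and 5 appears only in Erin's list, so Erin = 5.
The 7 still-open variables together cover exactly {6, 7, 8, 9, 10, 11, 12} — 7 values for 7 variables — and 6 appears only in Alice's list, so Alice = 6.
The 6 still-open variables together cover exactly {7, 8, 9, 10, 11, 12} — 6 values for 6 variables — and 11 appears only in Ivy's list, so Ivy = 11.
Among the 5 still-open variables, 10 fits only Kira (and all 5 values in {7, 8, 9, 10, 12} must be used), so Kira = 10.

10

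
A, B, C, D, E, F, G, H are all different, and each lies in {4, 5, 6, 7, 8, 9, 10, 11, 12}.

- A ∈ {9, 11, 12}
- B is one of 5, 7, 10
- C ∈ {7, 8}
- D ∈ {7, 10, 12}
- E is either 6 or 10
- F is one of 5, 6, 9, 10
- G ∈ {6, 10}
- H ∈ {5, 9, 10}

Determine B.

7

Among the 8 variables, 8 fits only C (and all 8 values in {5, 6, 7, 8, 9, 10, 11, 12} must be used), so C = 8.
The 7 still-open variables together cover exactly {5, 6, 7, 9, 10, 11, 12} — 7 values for 7 variables — and 11 appears only in A's list, so A = 11.
The 6 still-open variables together cover exactly {5, 6, 7, 9, 10, 12} — 6 values for 6 variables — and 12 appears only in D's list, so D = 12.
Among the 5 still-open variables, 7 fits only B (and all 5 values in {5, 6, 7, 9, 10} must be used), so B = 7.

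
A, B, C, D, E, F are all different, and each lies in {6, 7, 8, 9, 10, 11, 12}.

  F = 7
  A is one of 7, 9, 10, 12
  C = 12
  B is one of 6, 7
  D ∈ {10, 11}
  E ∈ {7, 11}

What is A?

C must be 12 (only option left). So A can't be 12.
F has just one choice, so F = 7. Eliminate 7 elsewhere: A, B, E.
B has just one choice, so B = 6.
E's domain is down to {11}, so E = 11. Strike 11 from D.
D has just one choice, so D = 10. Strike 10 from A.
So A = 9.

9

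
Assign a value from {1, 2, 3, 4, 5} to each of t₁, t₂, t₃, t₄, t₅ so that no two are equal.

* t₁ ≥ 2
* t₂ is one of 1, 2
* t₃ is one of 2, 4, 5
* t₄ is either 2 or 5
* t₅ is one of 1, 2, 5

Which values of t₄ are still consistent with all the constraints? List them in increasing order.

2, 5

The 5 variables draw from only 5 values {1, 2, 3, 4, 5}, so each is used; only t₁ can be 3, hence t₁ = 3.
The 4 still-open variables together cover exactly {1, 2, 4, 5} — 4 values for 4 variables — and 4 appears only in t₃'s list, so t₃ = 4.
No further eliminations apply; t₄ can still be any of 2, 5.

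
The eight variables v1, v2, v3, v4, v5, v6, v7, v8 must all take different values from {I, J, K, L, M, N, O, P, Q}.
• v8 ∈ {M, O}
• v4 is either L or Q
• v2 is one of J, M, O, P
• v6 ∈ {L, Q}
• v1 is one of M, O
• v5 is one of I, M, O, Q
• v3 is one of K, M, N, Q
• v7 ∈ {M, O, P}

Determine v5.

v1 and v8 share exactly the 2 values {M, O}; by pigeonhole those values go to them, so strike M, O from v2, v3, v5, v7.
That leaves v7 = P. Strike P from v2.
v2 must be J (only option left).
The 2 variables v4 and v6 are confined to {L, Q}, which locks those values in; drop them from v3, v5.
So v5 = I.

I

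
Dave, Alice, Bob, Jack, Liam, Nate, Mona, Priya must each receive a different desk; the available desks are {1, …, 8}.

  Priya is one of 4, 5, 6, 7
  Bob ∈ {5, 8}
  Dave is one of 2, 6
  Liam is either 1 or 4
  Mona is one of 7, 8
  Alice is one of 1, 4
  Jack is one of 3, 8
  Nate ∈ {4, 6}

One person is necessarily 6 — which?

Nate

The 8 variables draw from only 8 values {1, 2, 3, 4, 5, 6, 7, 8}, so each is used; only Dave can be 2, hence Dave = 2.
The 7 still-open variables together cover exactly {1, 3, 4, 5, 6, 7, 8} — 7 values for 7 variables — and 3 appears only in Jack's list, so Jack = 3.
Alice and Liam between them cover only {1, 4} — a naked pair. Remove those values from Nate, Priya.
So 6 goes to Nate.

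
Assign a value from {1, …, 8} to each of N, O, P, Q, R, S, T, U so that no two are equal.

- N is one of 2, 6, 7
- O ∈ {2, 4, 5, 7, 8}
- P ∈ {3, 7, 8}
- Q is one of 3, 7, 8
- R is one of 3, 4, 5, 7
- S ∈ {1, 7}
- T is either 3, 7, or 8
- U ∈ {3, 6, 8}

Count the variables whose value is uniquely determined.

Among the 8 variables, 1 fits only S (and all 8 values in {1, 2, 3, 4, 5, 6, 7, 8} must be used), so S = 1.
P, Q, T between them cover only {3, 7, 8} — a naked triple. Remove those values from N, O, R, U.
U's domain is down to {6}, so U = 6. Remove 6 from N.
N must be 2 (only option left). Strike 2 from O.
Determined: N=2, S=1, U=6. The other variables each still have more than one consistent value. That makes 3.

3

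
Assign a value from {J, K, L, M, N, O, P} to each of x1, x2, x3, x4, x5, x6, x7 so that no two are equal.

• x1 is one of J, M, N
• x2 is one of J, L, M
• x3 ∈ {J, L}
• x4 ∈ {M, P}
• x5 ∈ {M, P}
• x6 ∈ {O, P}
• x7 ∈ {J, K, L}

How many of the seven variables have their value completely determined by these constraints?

3

The 7 variables draw from only 7 values {J, K, L, M, N, O, P}, so each is used; only x7 can be K, hence x7 = K.
The 6 still-open variables draw from only 6 values {J, L, M, N, O, P}, so each is used; only x1 can be N, hence x1 = N.
The 5 still-open variables draw from only 5 values {J, L, M, O, P}, so each is used; only x6 can be O, hence x6 = O.
The 2 variables x4 and x5 are confined to {M, P}, which locks those values in; drop them from x2.
Determined: x1=N, x6=O, x7=K. The other variables each still have more than one consistent value. That makes 3.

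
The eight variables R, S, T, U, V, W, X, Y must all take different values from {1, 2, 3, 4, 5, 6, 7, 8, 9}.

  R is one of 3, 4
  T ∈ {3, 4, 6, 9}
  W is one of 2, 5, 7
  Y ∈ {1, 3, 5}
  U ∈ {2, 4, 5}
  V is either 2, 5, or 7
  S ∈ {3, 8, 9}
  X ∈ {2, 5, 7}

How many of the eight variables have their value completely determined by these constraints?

3

V, W, X between them cover only {2, 5, 7} — a naked triple. Remove those values from U, Y.
U's domain is down to {4}, so U = 4. Eliminate 4 elsewhere: R, T.
R must be 3 (only option left). Strike 3 from S, T, Y.
That leaves Y = 1.
Determined: R=3, U=4, Y=1. The other variables each still have more than one consistent value. That makes 3.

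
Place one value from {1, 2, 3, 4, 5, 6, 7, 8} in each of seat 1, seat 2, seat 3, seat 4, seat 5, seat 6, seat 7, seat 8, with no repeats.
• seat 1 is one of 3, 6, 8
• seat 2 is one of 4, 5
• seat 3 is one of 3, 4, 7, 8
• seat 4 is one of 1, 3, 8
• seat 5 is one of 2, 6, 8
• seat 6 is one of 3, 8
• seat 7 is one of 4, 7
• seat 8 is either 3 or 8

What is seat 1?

The 8 variables draw from only 8 values {1, 2, 3, 4, 5, 6, 7, 8}, so each is used; only seat 4 can be 1, hence seat 4 = 1.
Among the 7 still-open variables, 2 fits only seat 5 (and all 7 values in {2, 3, 4, 5, 6, 7, 8} must be used), so seat 5 = 2.
Among the 6 still-open variables, 5 fits only seat 2 (and all 6 values in {3, 4, 5, 6, 7, 8} must be used), so seat 2 = 5.
Among the 5 still-open variables, 6 fits only seat 1 (and all 5 values in {3, 4, 6, 7, 8} must be used), so seat 1 = 6.

6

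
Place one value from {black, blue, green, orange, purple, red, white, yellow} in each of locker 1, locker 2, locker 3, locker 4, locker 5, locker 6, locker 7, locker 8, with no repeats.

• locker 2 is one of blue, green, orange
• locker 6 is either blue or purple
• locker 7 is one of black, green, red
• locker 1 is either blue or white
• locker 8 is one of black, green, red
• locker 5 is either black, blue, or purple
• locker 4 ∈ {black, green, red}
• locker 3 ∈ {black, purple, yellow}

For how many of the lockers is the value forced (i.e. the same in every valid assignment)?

3

The 8 variables draw from only 8 values {black, blue, green, orange, purple, red, white, yellow}, so each is used; only locker 2 can be orange, hence locker 2 = orange.
Among the 7 still-open variables, white fits only locker 1 (and all 7 values in {black, blue, green, purple, red, white, yellow} must be used), so locker 1 = white.
The 6 still-open variables draw from only 6 values {black, blue, green, purple, red, yellow}, so each is used; only locker 3 can be yellow, hence locker 3 = yellow.
locker 4, locker 7, locker 8 between them cover only {black, green, red} — a naked triple. Remove those values from locker 5.
Determined: locker 1=white, locker 2=orange, locker 3=yellow. The other lockers each still have more than one consistent value. That makes 3.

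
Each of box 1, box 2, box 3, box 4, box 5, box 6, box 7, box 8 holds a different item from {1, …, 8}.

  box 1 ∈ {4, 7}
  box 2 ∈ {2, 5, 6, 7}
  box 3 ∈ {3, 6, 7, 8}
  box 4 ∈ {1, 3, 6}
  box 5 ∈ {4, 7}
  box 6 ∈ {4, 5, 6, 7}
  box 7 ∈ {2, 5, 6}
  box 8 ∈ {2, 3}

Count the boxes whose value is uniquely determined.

3

Among the 8 variables, 1 fits only box 4 (and all 8 values in {1, 2, 3, 4, 5, 6, 7, 8} must be used), so box 4 = 1.
The 7 still-open variables together cover exactly {2, 3, 4, 5, 6, 7, 8} — 7 values for 7 variables — and 8 appears only in box 3's list, so box 3 = 8.
The 6 still-open variables together cover exactly {2, 3, 4, 5, 6, 7} — 6 values for 6 variables — and 3 appears only in box 8's list, so box 8 = 3.
box 1 and box 5 between them cover only {4, 7} — a naked pair. Remove those values from box 2, box 6.
Determined: box 3=8, box 4=1, box 8=3. The other boxes each still have more than one consistent value. That makes 3.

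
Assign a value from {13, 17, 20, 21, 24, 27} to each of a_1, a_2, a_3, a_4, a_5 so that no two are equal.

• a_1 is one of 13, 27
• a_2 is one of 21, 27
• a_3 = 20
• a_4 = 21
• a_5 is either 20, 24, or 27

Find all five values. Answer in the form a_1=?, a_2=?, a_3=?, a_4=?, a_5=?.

a_3 must be 20 (only option left). So a_5 can't be 20.
a_4 has just one choice, so a_4 = 21. Eliminate 21 elsewhere: a_2.
a_2's domain is down to {27}, so a_2 = 27. Eliminate 27 elsewhere: a_1, a_5.
a_5 has just one choice, so a_5 = 24.
a_1 must be 13 (only option left).

a_1=13, a_2=27, a_3=20, a_4=21, a_5=24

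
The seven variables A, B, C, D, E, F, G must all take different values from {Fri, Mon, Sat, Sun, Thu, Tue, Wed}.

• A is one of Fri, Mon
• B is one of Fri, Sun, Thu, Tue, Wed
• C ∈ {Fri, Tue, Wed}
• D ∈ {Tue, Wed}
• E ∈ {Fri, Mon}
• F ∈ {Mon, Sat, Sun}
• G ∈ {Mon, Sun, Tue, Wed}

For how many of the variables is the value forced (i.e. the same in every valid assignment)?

The 7 variables draw from only 7 values {Fri, Mon, Sat, Sun, Thu, Tue, Wed}, so each is used; only F can be Sat, hence F = Sat.
The 6 still-open variables draw from only 6 values {Fri, Mon, Sun, Thu, Tue, Wed}, so each is used; only B can be Thu, hence B = Thu.
The 5 still-open variables together cover exactly {Fri, Mon, Sun, Tue, Wed} — 5 values for 5 variables — and Sun appears only in G's list, so G = Sun.
The 2 variables A and E are confined to {Fri, Mon}, which locks those values in; drop them from C.
Determined: B=Thu, F=Sat, G=Sun. The other variables each still have more than one consistent value. That makes 3.

3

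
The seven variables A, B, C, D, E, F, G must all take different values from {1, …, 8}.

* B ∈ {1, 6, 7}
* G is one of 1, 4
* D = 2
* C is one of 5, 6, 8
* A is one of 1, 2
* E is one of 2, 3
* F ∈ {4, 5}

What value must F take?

5

D must be 2 (only option left). So A, E can't be 2.
E must be 3 (only option left).
A's domain is down to {1}, so A = 1. So B, G can't be 1.
G's domain is down to {4}, so G = 4. Remove 4 from F.
So F = 5.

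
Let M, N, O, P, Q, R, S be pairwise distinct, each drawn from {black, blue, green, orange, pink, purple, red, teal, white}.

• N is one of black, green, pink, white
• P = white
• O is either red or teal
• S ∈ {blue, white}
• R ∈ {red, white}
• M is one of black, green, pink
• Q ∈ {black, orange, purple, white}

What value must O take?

P's domain is down to {white}, so P = white. Strike white from N, Q, R, S.
R has just one choice, so R = red. So O can't be red.
So O = teal.

teal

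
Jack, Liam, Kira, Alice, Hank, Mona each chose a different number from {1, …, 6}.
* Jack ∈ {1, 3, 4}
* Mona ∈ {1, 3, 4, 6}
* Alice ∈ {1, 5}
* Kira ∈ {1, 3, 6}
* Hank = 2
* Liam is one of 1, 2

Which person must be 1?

Liam

Hank must be 2 (only option left). Eliminate 2 elsewhere: Liam.
So 1 goes to Liam.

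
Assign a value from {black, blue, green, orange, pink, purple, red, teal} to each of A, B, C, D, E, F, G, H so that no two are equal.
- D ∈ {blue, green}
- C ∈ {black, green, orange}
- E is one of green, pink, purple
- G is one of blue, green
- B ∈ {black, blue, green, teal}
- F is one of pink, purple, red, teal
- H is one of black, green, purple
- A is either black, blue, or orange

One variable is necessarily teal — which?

The 8 variables together cover exactly {black, blue, green, orange, pink, purple, red, teal} — 8 values for 8 variables — and red appears only in F's list, so F = red.
The 7 still-open variables draw from only 7 values {black, blue, green, orange, pink, purple, teal}, so each is used; only E can be pink, hence E = pink.
Among the 6 still-open variables, purple fits only H (and all 6 values in {black, blue, green, orange, purple, teal} must be used), so H = purple.
The 5 still-open variables together cover exactly {black, blue, green, orange, teal} — 5 values for 5 variables — and teal appears only in B's list, so B = teal.

B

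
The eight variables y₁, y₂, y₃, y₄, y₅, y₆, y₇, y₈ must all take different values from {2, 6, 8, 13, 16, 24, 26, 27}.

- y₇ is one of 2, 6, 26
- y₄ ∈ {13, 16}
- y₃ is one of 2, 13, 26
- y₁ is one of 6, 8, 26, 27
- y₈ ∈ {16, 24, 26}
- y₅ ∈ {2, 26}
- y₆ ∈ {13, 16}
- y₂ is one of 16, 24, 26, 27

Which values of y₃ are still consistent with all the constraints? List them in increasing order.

2, 26

The 8 variables draw from only 8 values {2, 6, 8, 13, 16, 24, 26, 27}, so each is used; only y₁ can be 8, hence y₁ = 8.
The 7 still-open variables draw from only 7 values {2, 6, 13, 16, 24, 26, 27}, so each is used; only y₇ can be 6, hence y₇ = 6.
Among the 6 still-open variables, 27 fits only y₂ (and all 6 values in {2, 13, 16, 24, 26, 27} must be used), so y₂ = 27.
The 5 still-open variables together cover exactly {2, 13, 16, 24, 26} — 5 values for 5 variables — and 24 appears only in y₈'s list, so y₈ = 24.
The 2 variables y₄ and y₆ are confined to {13, 16}, which locks those values in; drop them from y₃.
No further eliminations apply; y₃ can still be any of 2, 26.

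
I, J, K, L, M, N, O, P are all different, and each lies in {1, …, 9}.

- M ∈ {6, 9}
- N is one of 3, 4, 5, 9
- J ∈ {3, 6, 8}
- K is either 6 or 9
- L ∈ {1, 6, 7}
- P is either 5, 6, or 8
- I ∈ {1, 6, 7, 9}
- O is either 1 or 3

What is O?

The 8 variables together cover exactly {1, 3, 4, 5, 6, 7, 8, 9} — 8 values for 8 variables — and 4 appears only in N's list, so N = 4.
The 7 still-open variables draw from only 7 values {1, 3, 5, 6, 7, 8, 9}, so each is used; only P can be 5, hence P = 5.
The 6 still-open variables draw from only 6 values {1, 3, 6, 7, 8, 9}, so each is used; only J can be 8, hence J = 8.
The 5 still-open variables together cover exactly {1, 3, 6, 7, 9} — 5 values for 5 variables — and 3 appears only in O's list, so O = 3.

3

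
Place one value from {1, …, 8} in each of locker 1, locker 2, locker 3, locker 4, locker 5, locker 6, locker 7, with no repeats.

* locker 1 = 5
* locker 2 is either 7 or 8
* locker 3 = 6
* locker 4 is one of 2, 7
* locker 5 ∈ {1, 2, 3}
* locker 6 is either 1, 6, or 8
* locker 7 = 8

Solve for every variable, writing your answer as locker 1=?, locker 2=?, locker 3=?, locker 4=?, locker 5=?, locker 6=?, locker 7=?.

locker 1's domain is down to {5}, so locker 1 = 5.
That leaves locker 3 = 6. Strike 6 from locker 6.
locker 7 has just one choice, so locker 7 = 8. Eliminate 8 elsewhere: locker 2, locker 6.
That leaves locker 2 = 7. Strike 7 from locker 4.
locker 4 has just one choice, so locker 4 = 2. Strike 2 from locker 5.
locker 6 must be 1 (only option left). Strike 1 from locker 5.
locker 5 must be 3 (only option left).

locker 1=5, locker 2=7, locker 3=6, locker 4=2, locker 5=3, locker 6=1, locker 7=8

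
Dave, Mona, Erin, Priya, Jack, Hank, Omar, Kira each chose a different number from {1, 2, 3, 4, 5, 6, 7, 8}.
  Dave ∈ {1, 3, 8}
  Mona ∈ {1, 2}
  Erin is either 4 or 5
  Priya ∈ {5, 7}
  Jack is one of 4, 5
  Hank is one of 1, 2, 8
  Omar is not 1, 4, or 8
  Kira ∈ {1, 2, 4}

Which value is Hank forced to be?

The 8 variables draw from only 8 values {1, 2, 3, 4, 5, 6, 7, 8}, so each is used; only Omar can be 6, hence Omar = 6.
The 7 still-open variables together cover exactly {1, 2, 3, 4, 5, 7, 8} — 7 values for 7 variables — and 3 appears only in Dave's list, so Dave = 3.
The 6 still-open variables together cover exactly {1, 2, 4, 5, 7, 8} — 6 values for 6 variables — and 7 appears only in Priya's list, so Priya = 7.
The 5 still-open variables together cover exactly {1, 2, 4, 5, 8} — 5 values for 5 variables — and 8 appears only in Hank's list, so Hank = 8.

8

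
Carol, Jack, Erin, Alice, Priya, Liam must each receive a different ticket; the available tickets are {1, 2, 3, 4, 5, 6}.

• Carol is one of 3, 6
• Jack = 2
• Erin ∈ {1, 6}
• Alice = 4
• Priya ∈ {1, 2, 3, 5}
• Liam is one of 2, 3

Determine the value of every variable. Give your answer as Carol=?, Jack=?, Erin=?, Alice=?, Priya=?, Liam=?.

Carol=6, Jack=2, Erin=1, Alice=4, Priya=5, Liam=3

Jack must be 2 (only option left). Remove 2 from Priya, Liam.
Alice has just one choice, so Alice = 4.
That leaves Liam = 3. Remove 3 from Carol, Priya.
That leaves Carol = 6. Strike 6 from Erin.
Erin's domain is down to {1}, so Erin = 1. Strike 1 from Priya.
Priya must be 5 (only option left).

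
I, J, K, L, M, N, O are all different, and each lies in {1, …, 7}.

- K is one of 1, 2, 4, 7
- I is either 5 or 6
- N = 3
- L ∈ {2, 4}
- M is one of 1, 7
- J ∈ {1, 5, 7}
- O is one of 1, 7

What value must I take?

N has just one choice, so N = 3.
The 6 still-open variables draw from only 6 values {1, 2, 4, 5, 6, 7}, so each is used; only I can be 6, hence I = 6.

6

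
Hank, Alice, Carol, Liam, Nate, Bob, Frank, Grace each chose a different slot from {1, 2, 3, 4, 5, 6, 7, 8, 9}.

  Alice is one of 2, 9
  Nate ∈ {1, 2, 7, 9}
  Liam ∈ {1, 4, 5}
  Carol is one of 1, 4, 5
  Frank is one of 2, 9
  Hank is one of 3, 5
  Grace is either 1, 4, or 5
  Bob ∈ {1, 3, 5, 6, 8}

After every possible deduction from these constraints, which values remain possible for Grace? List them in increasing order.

The 2 variables Alice and Frank are confined to {2, 9}, which locks those values in; drop them from Nate.
The 3 variables Carol, Liam, Grace are confined to {1, 4, 5}, which locks those values in; drop them from Hank, Nate, Bob.
That leaves Hank = 3. Eliminate 3 elsewhere: Bob.
Nate must be 7 (only option left).
No further eliminations apply; Grace can still be any of 1, 4, 5.

1, 4, 5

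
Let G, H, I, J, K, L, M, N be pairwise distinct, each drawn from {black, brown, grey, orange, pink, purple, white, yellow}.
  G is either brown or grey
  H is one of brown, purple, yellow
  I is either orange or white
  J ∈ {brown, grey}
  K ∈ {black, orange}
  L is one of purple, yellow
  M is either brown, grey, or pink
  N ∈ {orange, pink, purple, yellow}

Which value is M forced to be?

Among the 8 variables, black fits only K (and all 8 values in {black, brown, grey, orange, pink, purple, white, yellow} must be used), so K = black.
The 7 still-open variables together cover exactly {brown, grey, orange, pink, purple, white, yellow} — 7 values for 7 variables — and white appears only in I's list, so I = white.
Among the 6 still-open variables, orange fits only N (and all 6 values in {brown, grey, orange, pink, purple, yellow} must be used), so N = orange.
The 5 still-open variables together cover exactly {brown, grey, pink, purple, yellow} — 5 values for 5 variables — and pink appears only in M's list, so M = pink.

pink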